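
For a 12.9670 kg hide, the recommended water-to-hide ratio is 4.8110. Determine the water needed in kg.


Formula: Water = hide_weight * ratio
Substituting: Water = 12.9670 * 4.8110
Result: 62.3842 kg


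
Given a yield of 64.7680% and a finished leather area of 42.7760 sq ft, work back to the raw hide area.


Formula: raw = finished * 100 / yield
Substituting: raw = 42.7760 * 100 / 64.7680
Result: 66.0450 sq ft


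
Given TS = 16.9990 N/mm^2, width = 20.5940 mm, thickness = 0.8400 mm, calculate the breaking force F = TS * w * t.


Formula: F = TS * w * t
Substituting: F = 16.9990 * 20.5940 * 0.8400
Result: 294.0650 N


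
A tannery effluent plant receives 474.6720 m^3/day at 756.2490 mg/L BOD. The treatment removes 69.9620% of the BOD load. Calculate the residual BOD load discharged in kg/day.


Load_in = volume * conc / 1000 = 474.6720 * 756.2490 / 1000 = 358.9702 kg/day
Removed = Load_in * eff / 100 = 358.9702 * 69.9620 / 100 = 251.1427 kg/day
Load_out = Load_in - Removed = 358.9702 - 251.1427 = 107.8275 kg/day


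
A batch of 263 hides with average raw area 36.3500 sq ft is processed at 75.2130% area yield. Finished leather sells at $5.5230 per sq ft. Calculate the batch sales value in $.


Raw_total = N * avg_area = 263 * 36.3500 = 9560.0500 sq ft
Finished = Raw_total * yield / 100 = 9560.0500 * 75.2130 / 100 = 7190.4004 sq ft
Value = Finished * price = 7190.4004 * 5.5230 = 39712.5814 $


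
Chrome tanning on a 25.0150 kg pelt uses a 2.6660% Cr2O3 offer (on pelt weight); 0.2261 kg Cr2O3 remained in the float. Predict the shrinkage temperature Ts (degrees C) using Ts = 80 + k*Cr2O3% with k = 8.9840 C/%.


Offered = pelt * offer_pct / 100 = 25.0150 * 2.6660 / 100 = 0.6669 kg
Uptake = offered - residual = 0.6669 - 0.2261 = 0.4408 kg
Cr2O3% on pelt = uptake / pelt * 100 = 0.4408 / 25.0150 * 100 = 1.7621 %
Ts = 80 + k * Cr2O3% = 80 + 8.9840 * 1.7621 = 95.8311 C


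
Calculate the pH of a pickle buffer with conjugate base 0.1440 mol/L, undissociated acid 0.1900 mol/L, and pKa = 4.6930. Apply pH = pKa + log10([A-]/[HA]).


ratio = [A-] / [HA] = 0.1440 / 0.1900 = 0.7579
log10(ratio) = -0.1204
pH = pKa + log10(ratio) = 4.6930 - 0.1204 = 4.5726


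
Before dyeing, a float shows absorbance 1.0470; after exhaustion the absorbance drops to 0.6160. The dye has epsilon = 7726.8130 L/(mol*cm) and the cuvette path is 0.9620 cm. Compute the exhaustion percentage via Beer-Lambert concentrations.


c_initial = A_i / (epsilon * l) = 1.0470 / (7726.8130 * 0.9620) = 1.4085e-04 mol/L
c_final = A_f / (epsilon * l) = 0.6160 / (7726.8130 * 0.9620) = 8.2872e-05 mol/L
Exhaustion = (c_initial - c_final) / c_initial * 100 = (1.4085e-04 - 8.2872e-05) / 1.4085e-04 * 100 = 41.1652 %


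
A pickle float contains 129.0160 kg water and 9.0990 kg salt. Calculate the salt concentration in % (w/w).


Formula: Conc = salt / (water + salt) * 100
Substituting: Conc = 9.0990 / (129.0160 + 9.0990) * 100
Result: 6.5880 %


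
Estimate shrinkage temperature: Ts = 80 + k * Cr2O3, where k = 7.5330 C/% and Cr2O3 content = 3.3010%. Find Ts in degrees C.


Formula: Ts = 80 + k * Cr2O3
Substituting: Ts = 80 + 7.5330 * 3.3010
Result: 104.8664 C


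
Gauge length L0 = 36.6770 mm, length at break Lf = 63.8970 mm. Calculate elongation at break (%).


Formula: Elongation = (Lf - L0) / L0 * 100
Substituting: Elongation = (63.8970 - 36.6770) / 36.6770 * 100
Result: 74.2154 %


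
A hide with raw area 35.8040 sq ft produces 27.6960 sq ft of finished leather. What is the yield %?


Formula: Yield = finished / raw * 100
Substituting: Yield = 27.6960 / 35.8040 * 100
Result: 77.3545 %


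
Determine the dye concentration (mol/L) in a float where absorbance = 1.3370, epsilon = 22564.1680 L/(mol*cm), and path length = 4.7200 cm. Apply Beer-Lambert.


Formula: c = A / (epsilon * l)
Substituting: c = 1.3370 / (22564.1680 * 4.7200)
Result: 1.2554e-05 mol/L


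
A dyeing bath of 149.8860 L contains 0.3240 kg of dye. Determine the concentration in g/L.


Formula: Conc = dye_mass(kg) / volume(L) * 1000
Substituting: Conc = 0.3240 / 149.8860 * 1000
Result: 2.1616 g/L


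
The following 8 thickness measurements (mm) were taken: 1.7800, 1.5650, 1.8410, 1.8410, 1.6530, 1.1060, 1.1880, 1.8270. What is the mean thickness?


Formula: Average = sum / n
Substituting: Average = 12.8010 / 8
Result: 1.6001 mm


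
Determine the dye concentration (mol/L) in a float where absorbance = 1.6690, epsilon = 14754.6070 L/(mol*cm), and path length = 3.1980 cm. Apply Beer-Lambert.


Formula: c = A / (epsilon * l)
Substituting: c = 1.6690 / (14754.6070 * 3.1980)
Result: 3.5371e-05 mol/L


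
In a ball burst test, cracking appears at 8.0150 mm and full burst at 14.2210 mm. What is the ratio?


Formula: Ratio = crack / burst
Substituting: Ratio = 8.0150 / 14.2210
Result: 0.5636


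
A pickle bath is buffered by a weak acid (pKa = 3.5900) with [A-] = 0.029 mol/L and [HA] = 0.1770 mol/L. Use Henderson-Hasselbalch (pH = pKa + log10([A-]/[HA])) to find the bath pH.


ratio = [A-] / [HA] = 0.029 / 0.1770 = 0.1638
log10(ratio) = -0.7856
pH = pKa + log10(ratio) = 3.5900 - 0.7856 = 2.8044


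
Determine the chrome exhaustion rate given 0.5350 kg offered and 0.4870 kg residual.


Formula: Uptake = (offered - residual) / offered * 100
Substituting: Uptake = (0.5350 - 0.4870) / 0.5350 * 100
Result: 8.9720 %


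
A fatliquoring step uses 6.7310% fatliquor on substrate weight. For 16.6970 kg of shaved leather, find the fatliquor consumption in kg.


Formula: Fat = substrate * pct / 100
Substituting: Fat = 16.6970 * 6.7310 / 100
Result: 1.1239 kg


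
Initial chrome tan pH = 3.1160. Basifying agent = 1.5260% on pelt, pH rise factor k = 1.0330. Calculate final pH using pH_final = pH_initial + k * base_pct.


Formula: pH_final = pH_initial + k * base_pct
Substituting: pH_final = 3.1160 + 1.0330 * 1.5260
Result: 4.6924


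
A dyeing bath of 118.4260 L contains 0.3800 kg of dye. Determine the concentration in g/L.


Formula: Conc = dye_mass(kg) / volume(L) * 1000
Substituting: Conc = 0.3800 / 118.4260 * 1000
Result: 3.2088 g/L


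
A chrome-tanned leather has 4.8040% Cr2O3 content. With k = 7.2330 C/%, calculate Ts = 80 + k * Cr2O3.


Formula: Ts = 80 + k * Cr2O3
Substituting: Ts = 80 + 7.2330 * 4.8040
Result: 114.7473 C


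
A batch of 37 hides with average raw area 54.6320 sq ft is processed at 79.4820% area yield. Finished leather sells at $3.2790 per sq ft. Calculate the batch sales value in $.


Raw_total = N * avg_area = 37 * 54.6320 = 2021.3840 sq ft
Finished = Raw_total * yield / 100 = 2021.3840 * 79.4820 / 100 = 1606.6364 sq ft
Value = Finished * price = 1606.6364 * 3.2790 = 5268.1609 $


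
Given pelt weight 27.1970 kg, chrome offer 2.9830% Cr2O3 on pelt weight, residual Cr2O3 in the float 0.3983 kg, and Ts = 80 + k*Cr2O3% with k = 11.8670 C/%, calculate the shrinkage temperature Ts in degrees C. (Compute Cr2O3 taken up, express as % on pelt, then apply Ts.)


Offered = pelt * offer_pct / 100 = 27.1970 * 2.9830 / 100 = 0.8113 kg
Uptake = offered - residual = 0.8113 - 0.3983 = 0.4130 kg
Cr2O3% on pelt = uptake / pelt * 100 = 0.4130 / 27.1970 * 100 = 1.5185 %
Ts = 80 + k * Cr2O3% = 80 + 11.8670 * 1.5185 = 98.0200 C


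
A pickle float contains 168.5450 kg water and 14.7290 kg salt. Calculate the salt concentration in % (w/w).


Formula: Conc = salt / (water + salt) * 100
Substituting: Conc = 14.7290 / (168.5450 + 14.7290) * 100
Result: 8.0366 %


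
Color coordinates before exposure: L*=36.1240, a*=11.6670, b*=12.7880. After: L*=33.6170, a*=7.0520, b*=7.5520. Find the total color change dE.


dL = -2.5070, da = -4.6150, db = -5.2360
dE = sqrt((-2.5070)^2 + (-4.6150)^2 + (-5.2360)^2) = 7.4161


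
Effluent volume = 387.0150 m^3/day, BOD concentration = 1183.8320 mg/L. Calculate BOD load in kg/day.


Formula: BOD_load = volume * conc / 1000
Substituting: BOD_load = 387.0150 * 1183.8320 / 1000
Result: 458.1607 kg/day


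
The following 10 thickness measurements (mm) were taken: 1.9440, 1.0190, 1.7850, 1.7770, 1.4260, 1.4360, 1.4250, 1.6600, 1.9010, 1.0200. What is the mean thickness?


Formula: Average = sum / n
Substituting: Average = 15.3930 / 10
Result: 1.5393 mm


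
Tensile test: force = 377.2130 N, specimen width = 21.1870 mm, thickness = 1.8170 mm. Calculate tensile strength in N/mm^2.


Formula: TS = force / (width * thickness)
Substituting: TS = 377.2130 / (21.1870 * 1.8170)
Result: 9.7986 N/mm^2


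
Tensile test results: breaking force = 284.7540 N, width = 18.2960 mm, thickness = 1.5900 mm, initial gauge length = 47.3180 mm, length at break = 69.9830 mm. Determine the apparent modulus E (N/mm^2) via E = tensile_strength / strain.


TS = F / (w * t) = 284.7540 / (18.2960 * 1.5900) = 9.7885 N/mm^2
strain = (Lf - L0) / L0 = (69.9830 - 47.3180) / 47.3180 = 0.4790
E = TS / strain = 9.7885 / 0.4790 = 20.4356 N/mm^2


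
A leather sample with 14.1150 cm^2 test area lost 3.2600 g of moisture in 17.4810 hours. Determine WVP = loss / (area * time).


Formula: WVP = loss / (area * time)
Substituting: WVP = 3.2600 / (14.1150 * 17.4810)
Result: 0.0132121 g/(cm^2*hr)


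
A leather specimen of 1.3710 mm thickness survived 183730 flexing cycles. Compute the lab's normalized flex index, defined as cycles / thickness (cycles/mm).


Formula: Index = cycles / thickness
Substituting: Index = 183730 / 1.3710
Result: 134011.6703 cycles/mm


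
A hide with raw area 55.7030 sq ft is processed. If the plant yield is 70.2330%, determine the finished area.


Formula: finished = raw * yield / 100
Substituting: finished = 55.7030 * 70.2330 / 100
Result: 39.1219 sq ft


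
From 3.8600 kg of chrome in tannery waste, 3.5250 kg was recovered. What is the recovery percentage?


Formula: Recovery = recovered / input * 100
Substituting: Recovery = 3.5250 / 3.8600 * 100
Result: 91.3212 %


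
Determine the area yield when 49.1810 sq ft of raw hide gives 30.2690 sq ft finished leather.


Formula: Yield = finished / raw * 100
Substituting: Yield = 30.2690 / 49.1810 * 100
Result: 61.5461 %


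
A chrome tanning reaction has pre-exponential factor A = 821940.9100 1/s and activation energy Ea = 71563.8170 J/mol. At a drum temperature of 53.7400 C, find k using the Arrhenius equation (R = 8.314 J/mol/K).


T_K = T_C + 273.15 = 53.7400 + 273.15 = 326.8900 K
exponent = -Ea / (R * T_K) = -71563.8170 / (8.314 * 326.8900) = -26.3319
k = A * exp(exponent) = 821940.9100 * exp(-26.3319) = 3.0134e-06 1/s


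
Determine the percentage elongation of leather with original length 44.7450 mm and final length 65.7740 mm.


Formula: Elongation = (Lf - L0) / L0 * 100
Substituting: Elongation = (65.7740 - 44.7450) / 44.7450 * 100
Result: 46.9974 %


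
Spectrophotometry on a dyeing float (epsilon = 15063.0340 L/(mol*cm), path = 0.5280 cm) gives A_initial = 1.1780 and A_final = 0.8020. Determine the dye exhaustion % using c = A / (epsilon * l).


c_initial = A_i / (epsilon * l) = 1.1780 / (15063.0340 * 0.5280) = 1.4811e-04 mol/L
c_final = A_f / (epsilon * l) = 0.8020 / (15063.0340 * 0.5280) = 1.0084e-04 mol/L
Exhaustion = (c_initial - c_final) / c_initial * 100 = (1.4811e-04 - 1.0084e-04) / 1.4811e-04 * 100 = 31.9185 %


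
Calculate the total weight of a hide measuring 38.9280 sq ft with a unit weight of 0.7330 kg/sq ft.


Formula: Weight = area * weight_per_sqft
Substituting: Weight = 38.9280 * 0.7330
Result: 28.5342 kg


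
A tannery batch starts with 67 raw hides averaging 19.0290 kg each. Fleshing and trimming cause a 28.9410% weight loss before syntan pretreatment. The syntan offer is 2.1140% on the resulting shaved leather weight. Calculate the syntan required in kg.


Total_raw = N * avg_wt = 67 * 19.0290 = 1274.9430 kg
Substrate = Total_raw * (1 - loss/100) = 1274.9430 * (1 - 28.9410/100) = 905.9617 kg
Syntan = Substrate * pct / 100 = 905.9617 * 2.1140 / 100 = 19.1520 kg


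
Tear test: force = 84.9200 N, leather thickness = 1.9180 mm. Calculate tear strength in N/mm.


Formula: Tear strength = force / thickness
Substituting: Tear strength = 84.9200 / 1.9180
Result: 44.2753 N/mm


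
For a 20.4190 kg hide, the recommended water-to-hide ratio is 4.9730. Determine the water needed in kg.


Formula: Water = hide_weight * ratio
Substituting: Water = 20.4190 * 4.9730
Result: 101.5437 kg


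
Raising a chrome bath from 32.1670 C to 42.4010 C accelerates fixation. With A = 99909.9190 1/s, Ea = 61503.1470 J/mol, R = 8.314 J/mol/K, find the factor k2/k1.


T1 = 32.1670 + 273.15 = 305.3170 K; T2 = 42.4010 + 273.15 = 315.5510 K
k1 = A * exp(-Ea/(R*T1)) = 99909.9190 * exp(-61503.1470/(8.314*305.3170)) = 2.9996e-06 1/s
k2 = A * exp(-Ea/(R*T2)) = 99909.9190 * exp(-61503.1470/(8.314*315.5510)) = 6.5817e-06 1/s
k2/k1 = 6.5817e-06 / 2.9996e-06 = 2.1942


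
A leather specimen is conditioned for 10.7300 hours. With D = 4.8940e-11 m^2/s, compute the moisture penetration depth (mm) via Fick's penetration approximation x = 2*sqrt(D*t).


t = 10.7300 hr * 3600 = 38628.0000 s
D * t = 4.8940e-11 * 38628.0000 = 1.8905e-06
x = 2 * sqrt(D*t) = 2 * sqrt(1.8905e-06) = 0.00274988 m = 2.7499 mm


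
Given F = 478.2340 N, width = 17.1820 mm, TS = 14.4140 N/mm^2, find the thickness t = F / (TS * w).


Formula: t = F / (TS * w)
Substituting: t = 478.2340 / (14.4140 * 17.1820)
Result: 1.9310 mm


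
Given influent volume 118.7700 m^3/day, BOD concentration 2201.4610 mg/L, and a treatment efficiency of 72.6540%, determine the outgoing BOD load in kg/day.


Load_in = volume * conc / 1000 = 118.7700 * 2201.4610 / 1000 = 261.4675 kg/day
Removed = Load_in * eff / 100 = 261.4675 * 72.6540 / 100 = 189.9666 kg/day
Load_out = Load_in - Removed = 261.4675 - 189.9666 = 71.5009 kg/day


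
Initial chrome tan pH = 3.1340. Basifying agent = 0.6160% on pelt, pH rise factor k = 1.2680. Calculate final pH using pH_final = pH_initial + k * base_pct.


Formula: pH_final = pH_initial + k * base_pct
Substituting: pH_final = 3.1340 + 1.2680 * 0.6160
Result: 3.9151


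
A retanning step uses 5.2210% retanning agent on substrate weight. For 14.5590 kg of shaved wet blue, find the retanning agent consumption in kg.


Formula: Retan = substrate * pct / 100
Substituting: Retan = 14.5590 * 5.2210 / 100
Result: 0.7601 kg


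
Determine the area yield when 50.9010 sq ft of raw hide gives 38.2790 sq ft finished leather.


Formula: Yield = finished / raw * 100
Substituting: Yield = 38.2790 / 50.9010 * 100
Result: 75.2028 %


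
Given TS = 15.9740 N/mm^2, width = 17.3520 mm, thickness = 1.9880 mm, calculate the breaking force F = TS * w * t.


Formula: F = TS * w * t
Substituting: F = 15.9740 * 17.3520 * 1.9880
Result: 551.0355 N


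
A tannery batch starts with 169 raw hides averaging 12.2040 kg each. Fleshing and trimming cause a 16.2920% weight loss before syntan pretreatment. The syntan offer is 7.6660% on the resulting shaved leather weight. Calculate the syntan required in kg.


Total_raw = N * avg_wt = 169 * 12.2040 = 2062.4760 kg
Substrate = Total_raw * (1 - loss/100) = 2062.4760 * (1 - 16.2920/100) = 1726.4574 kg
Syntan = Substrate * pct / 100 = 1726.4574 * 7.6660 / 100 = 132.3502 kg


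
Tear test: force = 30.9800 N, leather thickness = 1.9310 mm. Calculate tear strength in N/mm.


Formula: Tear strength = force / thickness
Substituting: Tear strength = 30.9800 / 1.9310
Result: 16.0435 N/mm


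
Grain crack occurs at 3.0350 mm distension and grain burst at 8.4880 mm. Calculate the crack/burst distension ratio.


Formula: Ratio = crack / burst
Substituting: Ratio = 3.0350 / 8.4880
Result: 0.3576


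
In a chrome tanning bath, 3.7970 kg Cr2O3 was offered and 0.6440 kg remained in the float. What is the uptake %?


Formula: Uptake = (offered - residual) / offered * 100
Substituting: Uptake = (3.7970 - 0.6440) / 3.7970 * 100
Result: 83.0392 %


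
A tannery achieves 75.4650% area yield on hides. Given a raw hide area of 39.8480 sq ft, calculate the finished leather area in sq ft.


Formula: finished = raw * yield / 100
Substituting: finished = 39.8480 * 75.4650 / 100
Result: 30.0713 sq ft


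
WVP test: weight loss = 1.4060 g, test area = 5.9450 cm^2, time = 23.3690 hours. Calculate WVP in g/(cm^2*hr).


Formula: WVP = loss / (area * time)
Substituting: WVP = 1.4060 / (5.9450 * 23.3690)
Result: 0.0101203 g/(cm^2*hr)


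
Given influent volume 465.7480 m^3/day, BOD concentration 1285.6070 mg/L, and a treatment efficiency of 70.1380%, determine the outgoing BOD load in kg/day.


Load_in = volume * conc / 1000 = 465.7480 * 1285.6070 / 1000 = 598.7689 kg/day
Removed = Load_in * eff / 100 = 598.7689 * 70.1380 / 100 = 419.9645 kg/day
Load_out = Load_in - Removed = 598.7689 - 419.9645 = 178.8044 kg/day


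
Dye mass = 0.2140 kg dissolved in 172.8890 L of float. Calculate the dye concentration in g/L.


Formula: Conc = dye_mass(kg) / volume(L) * 1000
Substituting: Conc = 0.2140 / 172.8890 * 1000
Result: 1.2378 g/L


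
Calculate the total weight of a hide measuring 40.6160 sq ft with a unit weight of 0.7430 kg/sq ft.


Formula: Weight = area * weight_per_sqft
Substituting: Weight = 40.6160 * 0.7430
Result: 30.1777 kg


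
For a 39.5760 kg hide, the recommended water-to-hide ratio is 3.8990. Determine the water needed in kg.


Formula: Water = hide_weight * ratio
Substituting: Water = 39.5760 * 3.8990
Result: 154.3068 kg


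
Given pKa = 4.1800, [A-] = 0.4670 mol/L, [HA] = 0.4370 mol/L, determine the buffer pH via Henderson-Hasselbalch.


ratio = [A-] / [HA] = 0.4670 / 0.4370 = 1.0686
log10(ratio) = 0.0288354
pH = pKa + log10(ratio) = 4.1800 + 0.0288354 = 4.2088


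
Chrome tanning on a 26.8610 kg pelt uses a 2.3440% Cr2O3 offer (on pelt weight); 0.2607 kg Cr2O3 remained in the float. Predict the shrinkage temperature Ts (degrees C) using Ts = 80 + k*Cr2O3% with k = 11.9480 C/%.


Offered = pelt * offer_pct / 100 = 26.8610 * 2.3440 / 100 = 0.6296 kg
Uptake = offered - residual = 0.6296 - 0.2607 = 0.3689 kg
Cr2O3% on pelt = uptake / pelt * 100 = 0.3689 / 26.8610 * 100 = 1.3734 %
Ts = 80 + k * Cr2O3% = 80 + 11.9480 * 1.3734 = 96.4100 C


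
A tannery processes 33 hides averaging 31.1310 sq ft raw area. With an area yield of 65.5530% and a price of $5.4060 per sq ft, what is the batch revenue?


Raw_total = N * avg_area = 33 * 31.1310 = 1027.3230 sq ft
Finished = Raw_total * yield / 100 = 1027.3230 * 65.5530 / 100 = 673.4410 sq ft
Value = Finished * price = 673.4410 * 5.4060 = 3640.6223 $


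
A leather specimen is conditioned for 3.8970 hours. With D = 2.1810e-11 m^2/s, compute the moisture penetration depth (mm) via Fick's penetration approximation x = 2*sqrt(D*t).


t = 3.8970 hr * 3600 = 14029.2000 s
D * t = 2.1810e-11 * 14029.2000 = 3.0598e-07
x = 2 * sqrt(D*t) = 2 * sqrt(3.0598e-07) = 0.0011063 m = 1.1063 mm


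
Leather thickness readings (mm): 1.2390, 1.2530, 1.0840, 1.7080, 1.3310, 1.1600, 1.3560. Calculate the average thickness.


Formula: Average = sum / n
Substituting: Average = 9.1310 / 7
Result: 1.3044 mm


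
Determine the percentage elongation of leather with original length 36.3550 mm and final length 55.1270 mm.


Formula: Elongation = (Lf - L0) / L0 * 100
Substituting: Elongation = (55.1270 - 36.3550) / 36.3550 * 100
Result: 51.6353 %


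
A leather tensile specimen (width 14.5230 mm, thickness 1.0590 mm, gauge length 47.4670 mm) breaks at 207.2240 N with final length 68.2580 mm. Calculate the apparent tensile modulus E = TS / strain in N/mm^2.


TS = F / (w * t) = 207.2240 / (14.5230 * 1.0590) = 13.4737 N/mm^2
strain = (Lf - L0) / L0 = (68.2580 - 47.4670) / 47.4670 = 0.4380
E = TS / strain = 13.4737 / 0.4380 = 30.7613 N/mm^2


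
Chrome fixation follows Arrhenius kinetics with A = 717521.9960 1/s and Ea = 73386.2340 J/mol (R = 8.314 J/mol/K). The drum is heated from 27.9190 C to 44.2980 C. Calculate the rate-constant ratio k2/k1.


T1 = 27.9190 + 273.15 = 301.0690 K; T2 = 44.2980 + 273.15 = 317.4480 K
k1 = A * exp(-Ea/(R*T1)) = 717521.9960 * exp(-73386.2340/(8.314*301.0690)) = 1.3276e-07 1/s
k2 = A * exp(-Ea/(R*T2)) = 717521.9960 * exp(-73386.2340/(8.314*317.4480)) = 6.0259e-07 1/s
k2/k1 = 6.0259e-07 / 1.3276e-07 = 4.5390


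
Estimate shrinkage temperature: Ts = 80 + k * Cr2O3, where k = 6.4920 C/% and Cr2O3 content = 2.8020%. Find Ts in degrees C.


Formula: Ts = 80 + k * Cr2O3
Substituting: Ts = 80 + 6.4920 * 2.8020
Result: 98.1906 C


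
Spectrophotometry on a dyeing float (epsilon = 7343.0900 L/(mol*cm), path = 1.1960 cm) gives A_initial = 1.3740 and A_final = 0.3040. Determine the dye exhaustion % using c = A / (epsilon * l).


c_initial = A_i / (epsilon * l) = 1.3740 / (7343.0900 * 1.1960) = 1.5645e-04 mol/L
c_final = A_f / (epsilon * l) = 0.3040 / (7343.0900 * 1.1960) = 3.4615e-05 mol/L
Exhaustion = (c_initial - c_final) / c_initial * 100 = (1.5645e-04 - 3.4615e-05) / 1.5645e-04 * 100 = 77.8748 %


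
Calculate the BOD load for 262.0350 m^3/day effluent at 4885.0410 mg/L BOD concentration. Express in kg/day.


Formula: BOD_load = volume * conc / 1000
Substituting: BOD_load = 262.0350 * 4885.0410 / 1000
Result: 1280.0517 kg/day


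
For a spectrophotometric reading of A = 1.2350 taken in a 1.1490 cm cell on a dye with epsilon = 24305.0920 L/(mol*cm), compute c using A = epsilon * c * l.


Formula: c = A / (epsilon * l)
Substituting: c = 1.2350 / (24305.0920 * 1.1490)
Result: 4.4223e-05 mol/L


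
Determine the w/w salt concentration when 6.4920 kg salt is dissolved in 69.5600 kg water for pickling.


Formula: Conc = salt / (water + salt) * 100
Substituting: Conc = 6.4920 / (69.5600 + 6.4920) * 100
Result: 8.5363 %


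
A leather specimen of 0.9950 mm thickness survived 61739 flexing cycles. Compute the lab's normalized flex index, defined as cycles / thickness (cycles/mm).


Formula: Index = cycles / thickness
Substituting: Index = 61739 / 0.9950
Result: 62049.2462 cycles/mm


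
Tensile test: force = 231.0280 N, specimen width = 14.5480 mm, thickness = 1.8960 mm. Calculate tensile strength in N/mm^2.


Formula: TS = force / (width * thickness)
Substituting: TS = 231.0280 / (14.5480 * 1.8960)
Result: 8.3757 N/mm^2


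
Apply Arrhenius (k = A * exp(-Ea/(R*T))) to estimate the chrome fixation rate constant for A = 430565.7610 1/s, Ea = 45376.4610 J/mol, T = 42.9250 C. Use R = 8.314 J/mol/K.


T_K = T_C + 273.15 = 42.9250 + 273.15 = 316.0750 K
exponent = -Ea / (R * T_K) = -45376.4610 / (8.314 * 316.0750) = -17.2675
k = A * exp(exponent) = 430565.7610 * exp(-17.2675) = 0.0136409 1/s


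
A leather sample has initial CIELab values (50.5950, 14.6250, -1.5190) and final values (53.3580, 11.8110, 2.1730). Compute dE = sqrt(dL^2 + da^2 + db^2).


dL = 2.7630, da = -2.8140, db = 3.6920
dE = sqrt(2.7630^2 + (-2.8140)^2 + 3.6920^2) = 5.4022


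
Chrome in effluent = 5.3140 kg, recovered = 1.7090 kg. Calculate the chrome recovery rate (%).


Formula: Recovery = recovered / input * 100
Substituting: Recovery = 1.7090 / 5.3140 * 100
Result: 32.1603 %


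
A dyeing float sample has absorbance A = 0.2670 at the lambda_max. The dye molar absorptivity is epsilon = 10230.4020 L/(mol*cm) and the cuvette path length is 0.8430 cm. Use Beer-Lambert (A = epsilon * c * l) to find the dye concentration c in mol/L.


Formula: c = A / (epsilon * l)
Substituting: c = 0.2670 / (10230.4020 * 0.8430)
Result: 3.0959e-05 mol/L


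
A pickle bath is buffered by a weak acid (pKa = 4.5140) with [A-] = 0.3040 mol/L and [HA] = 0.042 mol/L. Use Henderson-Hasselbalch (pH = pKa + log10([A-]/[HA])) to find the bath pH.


ratio = [A-] / [HA] = 0.3040 / 0.042 = 7.2381
log10(ratio) = 0.8596
pH = pKa + log10(ratio) = 4.5140 + 0.8596 = 5.3736


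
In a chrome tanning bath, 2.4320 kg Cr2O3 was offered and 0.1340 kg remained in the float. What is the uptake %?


Formula: Uptake = (offered - residual) / offered * 100
Substituting: Uptake = (2.4320 - 0.1340) / 2.4320 * 100
Result: 94.4901 %


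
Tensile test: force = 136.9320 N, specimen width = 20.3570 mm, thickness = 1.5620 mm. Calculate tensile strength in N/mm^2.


Formula: TS = force / (width * thickness)
Substituting: TS = 136.9320 / (20.3570 * 1.5620)
Result: 4.3064 N/mm^2


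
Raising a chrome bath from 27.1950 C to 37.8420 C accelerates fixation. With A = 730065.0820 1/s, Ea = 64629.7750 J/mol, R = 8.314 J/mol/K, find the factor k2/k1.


T1 = 27.1950 + 273.15 = 300.3450 K; T2 = 37.8420 + 273.15 = 310.9920 K
k1 = A * exp(-Ea/(R*T1)) = 730065.0820 * exp(-64629.7750/(8.314*300.3450)) = 4.1960e-06 1/s
k2 = A * exp(-Ea/(R*T2)) = 730065.0820 * exp(-64629.7750/(8.314*310.9920)) = 1.0178e-05 1/s
k2/k1 = 1.0178e-05 / 4.1960e-06 = 2.4256


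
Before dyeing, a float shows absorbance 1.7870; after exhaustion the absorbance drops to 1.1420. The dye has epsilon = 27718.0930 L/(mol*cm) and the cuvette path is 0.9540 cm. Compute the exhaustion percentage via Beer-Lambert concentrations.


c_initial = A_i / (epsilon * l) = 1.7870 / (27718.0930 * 0.9540) = 6.7579e-05 mol/L
c_final = A_f / (epsilon * l) = 1.1420 / (27718.0930 * 0.9540) = 4.3187e-05 mol/L
Exhaustion = (c_initial - c_final) / c_initial * 100 = (6.7579e-05 - 4.3187e-05) / 6.7579e-05 * 100 = 36.0940 %


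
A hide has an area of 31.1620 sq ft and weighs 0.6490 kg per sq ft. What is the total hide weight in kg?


Formula: Weight = area * weight_per_sqft
Substituting: Weight = 31.1620 * 0.6490
Result: 20.2241 kg


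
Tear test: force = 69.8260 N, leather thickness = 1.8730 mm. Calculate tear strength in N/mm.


Formula: Tear strength = force / thickness
Substituting: Tear strength = 69.8260 / 1.8730
Result: 37.2803 N/mm


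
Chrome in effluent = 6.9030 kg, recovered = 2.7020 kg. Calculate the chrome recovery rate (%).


Formula: Recovery = recovered / input * 100
Substituting: Recovery = 2.7020 / 6.9030 * 100
Result: 39.1424 %


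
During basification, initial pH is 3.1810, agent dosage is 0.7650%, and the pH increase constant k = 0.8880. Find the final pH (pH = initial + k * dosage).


Formula: pH_final = pH_initial + k * base_pct
Substituting: pH_final = 3.1810 + 0.8880 * 0.7650
Result: 3.8603


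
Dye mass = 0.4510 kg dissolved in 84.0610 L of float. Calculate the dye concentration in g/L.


Formula: Conc = dye_mass(kg) / volume(L) * 1000
Substituting: Conc = 0.4510 / 84.0610 * 1000
Result: 5.3652 g/L


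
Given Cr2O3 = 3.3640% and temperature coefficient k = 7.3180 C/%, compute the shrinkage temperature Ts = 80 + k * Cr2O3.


Formula: Ts = 80 + k * Cr2O3
Substituting: Ts = 80 + 7.3180 * 3.3640
Result: 104.6178 C


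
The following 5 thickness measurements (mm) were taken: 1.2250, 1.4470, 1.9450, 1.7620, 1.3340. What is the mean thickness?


Formula: Average = sum / n
Substituting: Average = 7.7130 / 5
Result: 1.5426 mm


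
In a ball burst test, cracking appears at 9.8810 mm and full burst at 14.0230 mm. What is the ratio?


Formula: Ratio = crack / burst
Substituting: Ratio = 9.8810 / 14.0230
Result: 0.7046


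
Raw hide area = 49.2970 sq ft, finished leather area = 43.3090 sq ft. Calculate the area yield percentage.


Formula: Yield = finished / raw * 100
Substituting: Yield = 43.3090 / 49.2970 * 100
Result: 87.8532 %


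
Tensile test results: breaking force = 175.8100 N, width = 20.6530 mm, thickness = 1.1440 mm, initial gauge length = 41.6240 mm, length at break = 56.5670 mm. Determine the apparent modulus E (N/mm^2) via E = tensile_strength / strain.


TS = F / (w * t) = 175.8100 / (20.6530 * 1.1440) = 7.4411 N/mm^2
strain = (Lf - L0) / L0 = (56.5670 - 41.6240) / 41.6240 = 0.3590
E = TS / strain = 7.4411 / 0.3590 = 20.7272 N/mm^2


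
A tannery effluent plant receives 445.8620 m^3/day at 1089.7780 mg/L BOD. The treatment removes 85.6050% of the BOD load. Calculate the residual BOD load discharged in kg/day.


Load_in = volume * conc / 1000 = 445.8620 * 1089.7780 / 1000 = 485.8906 kg/day
Removed = Load_in * eff / 100 = 485.8906 * 85.6050 / 100 = 415.9466 kg/day
Load_out = Load_in - Removed = 485.8906 - 415.9466 = 69.9440 kg/day


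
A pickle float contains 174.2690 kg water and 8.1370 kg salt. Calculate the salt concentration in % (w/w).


Formula: Conc = salt / (water + salt) * 100
Substituting: Conc = 8.1370 / (174.2690 + 8.1370) * 100
Result: 4.4609 %


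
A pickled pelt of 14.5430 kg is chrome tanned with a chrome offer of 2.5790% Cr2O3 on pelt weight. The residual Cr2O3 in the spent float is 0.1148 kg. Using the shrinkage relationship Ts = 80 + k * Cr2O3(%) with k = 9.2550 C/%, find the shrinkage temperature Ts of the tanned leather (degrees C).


Offered = pelt * offer_pct / 100 = 14.5430 * 2.5790 / 100 = 0.3751 kg
Uptake = offered - residual = 0.3751 - 0.1148 = 0.2603 kg
Cr2O3% on pelt = uptake / pelt * 100 = 0.2603 / 14.5430 * 100 = 1.7896 %
Ts = 80 + k * Cr2O3% = 80 + 9.2550 * 1.7896 = 96.5629 C


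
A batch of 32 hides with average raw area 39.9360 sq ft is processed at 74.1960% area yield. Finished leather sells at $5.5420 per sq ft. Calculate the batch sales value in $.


Raw_total = N * avg_area = 32 * 39.9360 = 1277.9520 sq ft
Finished = Raw_total * yield / 100 = 1277.9520 * 74.1960 / 100 = 948.1893 sq ft
Value = Finished * price = 948.1893 * 5.5420 = 5254.8649 $


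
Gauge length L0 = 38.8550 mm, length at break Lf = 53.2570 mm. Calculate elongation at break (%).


Formula: Elongation = (Lf - L0) / L0 * 100
Substituting: Elongation = (53.2570 - 38.8550) / 38.8550 * 100
Result: 37.0660 %


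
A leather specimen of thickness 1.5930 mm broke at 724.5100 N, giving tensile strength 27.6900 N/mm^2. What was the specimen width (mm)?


Formula: w = F / (TS * t)
Substituting: w = 724.5100 / (27.6900 * 1.5930)
Result: 16.4250 mm


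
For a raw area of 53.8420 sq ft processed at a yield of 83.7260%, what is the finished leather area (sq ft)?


Formula: finished = raw * yield / 100
Substituting: finished = 53.8420 * 83.7260 / 100
Result: 45.0798 sq ft


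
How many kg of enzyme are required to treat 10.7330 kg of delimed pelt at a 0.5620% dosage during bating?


Formula: Enzyme = substrate * pct / 100
Substituting: Enzyme = 10.7330 * 0.5620 / 100
Result: 0.0603195 kg


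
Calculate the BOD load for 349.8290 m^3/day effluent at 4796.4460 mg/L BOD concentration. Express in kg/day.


Formula: BOD_load = volume * conc / 1000
Substituting: BOD_load = 349.8290 * 4796.4460 / 1000
Result: 1677.9359 kg/day


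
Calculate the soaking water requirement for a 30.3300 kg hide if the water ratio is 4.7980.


Formula: Water = hide_weight * ratio
Substituting: Water = 30.3300 * 4.7980
Result: 145.5233 kg


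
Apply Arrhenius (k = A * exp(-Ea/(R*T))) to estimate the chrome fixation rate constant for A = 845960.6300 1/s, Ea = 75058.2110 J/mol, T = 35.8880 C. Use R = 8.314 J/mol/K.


T_K = T_C + 273.15 = 35.8880 + 273.15 = 309.0380 K
exponent = -Ea / (R * T_K) = -75058.2110 / (8.314 * 309.0380) = -29.2130
k = A * exp(exponent) = 845960.6300 * exp(-29.2130) = 1.7390e-07 1/s


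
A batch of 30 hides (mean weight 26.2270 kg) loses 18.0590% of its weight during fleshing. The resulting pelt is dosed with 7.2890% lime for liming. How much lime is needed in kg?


Total_raw = N * avg_wt = 30 * 26.2270 = 786.8100 kg
Substrate = Total_raw * (1 - loss/100) = 786.8100 * (1 - 18.0590/100) = 644.7200 kg
Lime = Substrate * pct / 100 = 644.7200 * 7.2890 / 100 = 46.9936 kg


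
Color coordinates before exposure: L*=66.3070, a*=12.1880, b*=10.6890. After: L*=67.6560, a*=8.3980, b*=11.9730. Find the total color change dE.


dL = 1.3490, da = -3.7900, db = 1.2840
dE = sqrt(1.3490^2 + (-3.7900)^2 + 1.2840^2) = 4.2229


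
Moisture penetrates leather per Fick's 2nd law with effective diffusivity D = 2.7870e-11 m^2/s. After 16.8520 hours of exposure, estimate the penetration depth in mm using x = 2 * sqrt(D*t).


t = 16.8520 hr * 3600 = 60667.2000 s
D * t = 2.7870e-11 * 60667.2000 = 1.6908e-06
x = 2 * sqrt(D*t) = 2 * sqrt(1.6908e-06) = 0.00260061 m = 2.6006 mm


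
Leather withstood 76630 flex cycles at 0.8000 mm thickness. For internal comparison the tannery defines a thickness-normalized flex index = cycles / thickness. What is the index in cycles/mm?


Formula: Index = cycles / thickness
Substituting: Index = 76630 / 0.8000
Result: 95787.5000 cycles/mm


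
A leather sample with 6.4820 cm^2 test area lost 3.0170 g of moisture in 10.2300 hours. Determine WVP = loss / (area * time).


Formula: WVP = loss / (area * time)
Substituting: WVP = 3.0170 / (6.4820 * 10.2300)
Result: 0.0454978 g/(cm^2*hr)


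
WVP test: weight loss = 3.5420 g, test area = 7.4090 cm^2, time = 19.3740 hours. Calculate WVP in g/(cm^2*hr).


Formula: WVP = loss / (area * time)
Substituting: WVP = 3.5420 / (7.4090 * 19.3740)
Result: 0.0246757 g/(cm^2*hr)


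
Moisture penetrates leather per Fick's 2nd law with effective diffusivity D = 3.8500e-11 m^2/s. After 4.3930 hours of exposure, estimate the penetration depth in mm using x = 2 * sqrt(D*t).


t = 4.3930 hr * 3600 = 15814.8000 s
D * t = 3.8500e-11 * 15814.8000 = 6.0887e-07
x = 2 * sqrt(D*t) = 2 * sqrt(6.0887e-07) = 0.0015606 m = 1.5606 mm


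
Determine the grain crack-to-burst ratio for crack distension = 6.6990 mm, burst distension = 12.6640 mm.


Formula: Ratio = crack / burst
Substituting: Ratio = 6.6990 / 12.6640
Result: 0.5290


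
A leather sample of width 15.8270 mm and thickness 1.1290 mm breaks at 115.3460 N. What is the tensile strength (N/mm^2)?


Formula: TS = force / (width * thickness)
Substituting: TS = 115.3460 / (15.8270 * 1.1290)
Result: 6.4552 N/mm^2


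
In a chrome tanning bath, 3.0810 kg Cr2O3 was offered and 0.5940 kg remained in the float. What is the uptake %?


Formula: Uptake = (offered - residual) / offered * 100
Substituting: Uptake = (3.0810 - 0.5940) / 3.0810 * 100
Result: 80.7205 %


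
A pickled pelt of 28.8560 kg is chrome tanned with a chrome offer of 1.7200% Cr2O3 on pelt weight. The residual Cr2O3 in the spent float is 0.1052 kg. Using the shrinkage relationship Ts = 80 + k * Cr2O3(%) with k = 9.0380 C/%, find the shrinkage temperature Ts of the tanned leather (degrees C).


Offered = pelt * offer_pct / 100 = 28.8560 * 1.7200 / 100 = 0.4963 kg
Uptake = offered - residual = 0.4963 - 0.1052 = 0.3911 kg
Cr2O3% on pelt = uptake / pelt * 100 = 0.3911 / 28.8560 * 100 = 1.3554 %
Ts = 80 + k * Cr2O3% = 80 + 9.0380 * 1.3554 = 92.2504 C


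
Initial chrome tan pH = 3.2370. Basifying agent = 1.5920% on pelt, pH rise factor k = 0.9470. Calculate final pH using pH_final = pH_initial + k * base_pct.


Formula: pH_final = pH_initial + k * base_pct
Substituting: pH_final = 3.2370 + 0.9470 * 1.5920
Result: 4.7446


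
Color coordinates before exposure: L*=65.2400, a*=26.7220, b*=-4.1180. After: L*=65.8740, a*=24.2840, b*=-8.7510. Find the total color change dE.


dL = 0.6340, da = -2.4380, db = -4.6330
dE = sqrt(0.6340^2 + (-2.4380)^2 + (-4.6330)^2) = 5.2736


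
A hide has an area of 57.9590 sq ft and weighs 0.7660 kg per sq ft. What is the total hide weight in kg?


Formula: Weight = area * weight_per_sqft
Substituting: Weight = 57.9590 * 0.7660
Result: 44.3966 kg


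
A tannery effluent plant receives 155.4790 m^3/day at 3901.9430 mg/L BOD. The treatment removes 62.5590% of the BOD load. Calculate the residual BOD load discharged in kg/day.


Load_in = volume * conc / 1000 = 155.4790 * 3901.9430 / 1000 = 606.6702 kg/day
Removed = Load_in * eff / 100 = 606.6702 * 62.5590 / 100 = 379.5268 kg/day
Load_out = Load_in - Removed = 606.6702 - 379.5268 = 227.1434 kg/day


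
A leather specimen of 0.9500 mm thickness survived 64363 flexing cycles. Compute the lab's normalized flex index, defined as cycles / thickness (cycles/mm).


Formula: Index = cycles / thickness
Substituting: Index = 64363 / 0.9500
Result: 67750.5263 cycles/mm


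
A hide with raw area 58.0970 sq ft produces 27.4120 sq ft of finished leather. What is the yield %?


Formula: Yield = finished / raw * 100
Substituting: Yield = 27.4120 / 58.0970 * 100
Result: 47.1832 %


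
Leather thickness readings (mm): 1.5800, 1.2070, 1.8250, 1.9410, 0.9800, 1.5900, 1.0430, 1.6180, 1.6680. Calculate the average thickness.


Formula: Average = sum / n
Substituting: Average = 13.4520 / 9
Result: 1.4947 mm


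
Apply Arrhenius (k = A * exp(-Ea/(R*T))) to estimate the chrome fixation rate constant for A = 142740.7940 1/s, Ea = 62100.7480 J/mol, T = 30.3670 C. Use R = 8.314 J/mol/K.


T_K = T_C + 273.15 = 30.3670 + 273.15 = 303.5170 K
exponent = -Ea / (R * T_K) = -62100.7480 / (8.314 * 303.5170) = -24.6096
k = A * exp(exponent) = 142740.7940 * exp(-24.6096) = 2.9292e-06 1/s


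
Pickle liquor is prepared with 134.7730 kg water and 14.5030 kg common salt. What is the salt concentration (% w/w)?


Formula: Conc = salt / (water + salt) * 100
Substituting: Conc = 14.5030 / (134.7730 + 14.5030) * 100
Result: 9.7156 %


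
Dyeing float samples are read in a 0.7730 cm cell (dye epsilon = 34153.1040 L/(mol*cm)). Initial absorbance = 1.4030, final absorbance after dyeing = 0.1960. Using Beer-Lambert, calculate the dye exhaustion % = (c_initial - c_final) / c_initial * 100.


c_initial = A_i / (epsilon * l) = 1.4030 / (34153.1040 * 0.7730) = 5.3143e-05 mol/L
c_final = A_f / (epsilon * l) = 0.1960 / (34153.1040 * 0.7730) = 7.4241e-06 mol/L
Exhaustion = (c_initial - c_final) / c_initial * 100 = (5.3143e-05 - 7.4241e-06) / 5.3143e-05 * 100 = 86.0299 %


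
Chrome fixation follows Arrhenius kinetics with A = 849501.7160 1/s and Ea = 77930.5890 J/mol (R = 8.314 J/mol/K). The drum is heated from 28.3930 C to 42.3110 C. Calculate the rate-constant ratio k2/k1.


T1 = 28.3930 + 273.15 = 301.5430 K; T2 = 42.3110 + 273.15 = 315.4610 K
k1 = A * exp(-Ea/(R*T1)) = 849501.7160 * exp(-77930.5890/(8.314*301.5430)) = 2.6865e-08 1/s
k2 = A * exp(-Ea/(R*T2)) = 849501.7160 * exp(-77930.5890/(8.314*315.4610)) = 1.0588e-07 1/s
k2/k1 = 1.0588e-07 / 2.6865e-08 = 3.9411


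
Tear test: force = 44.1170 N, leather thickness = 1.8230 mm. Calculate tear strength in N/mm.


Formula: Tear strength = force / thickness
Substituting: Tear strength = 44.1170 / 1.8230
Result: 24.2002 N/mm


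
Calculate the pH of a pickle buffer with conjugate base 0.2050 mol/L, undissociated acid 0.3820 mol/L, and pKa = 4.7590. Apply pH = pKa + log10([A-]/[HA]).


ratio = [A-] / [HA] = 0.2050 / 0.3820 = 0.5366
log10(ratio) = -0.2703
pH = pKa + log10(ratio) = 4.7590 - 0.2703 = 4.4887


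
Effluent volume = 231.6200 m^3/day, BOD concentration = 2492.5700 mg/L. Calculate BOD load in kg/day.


Formula: BOD_load = volume * conc / 1000
Substituting: BOD_load = 231.6200 * 2492.5700 / 1000
Result: 577.3291 kg/day


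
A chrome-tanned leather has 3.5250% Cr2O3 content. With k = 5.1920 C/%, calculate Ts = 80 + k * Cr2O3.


Formula: Ts = 80 + k * Cr2O3
Substituting: Ts = 80 + 5.1920 * 3.5250
Result: 98.3018 C


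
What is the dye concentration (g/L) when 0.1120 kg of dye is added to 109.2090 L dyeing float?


Formula: Conc = dye_mass(kg) / volume(L) * 1000
Substituting: Conc = 0.1120 / 109.2090 * 1000
Result: 1.0256 g/L


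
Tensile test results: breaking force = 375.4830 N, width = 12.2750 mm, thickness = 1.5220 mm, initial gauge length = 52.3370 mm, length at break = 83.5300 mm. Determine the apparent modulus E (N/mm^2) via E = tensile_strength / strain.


TS = F / (w * t) = 375.4830 / (12.2750 * 1.5220) = 20.0981 N/mm^2
strain = (Lf - L0) / L0 = (83.5300 - 52.3370) / 52.3370 = 0.5960
E = TS / strain = 20.0981 / 0.5960 = 33.7214 N/mm^2


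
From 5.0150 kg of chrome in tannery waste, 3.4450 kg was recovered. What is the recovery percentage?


Formula: Recovery = recovered / input * 100
Substituting: Recovery = 3.4450 / 5.0150 * 100
Result: 68.6939 %


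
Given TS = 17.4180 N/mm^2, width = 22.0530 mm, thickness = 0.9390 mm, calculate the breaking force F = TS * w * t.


Formula: F = TS * w * t
Substituting: F = 17.4180 * 22.0530 * 0.9390
Result: 360.6879 N
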